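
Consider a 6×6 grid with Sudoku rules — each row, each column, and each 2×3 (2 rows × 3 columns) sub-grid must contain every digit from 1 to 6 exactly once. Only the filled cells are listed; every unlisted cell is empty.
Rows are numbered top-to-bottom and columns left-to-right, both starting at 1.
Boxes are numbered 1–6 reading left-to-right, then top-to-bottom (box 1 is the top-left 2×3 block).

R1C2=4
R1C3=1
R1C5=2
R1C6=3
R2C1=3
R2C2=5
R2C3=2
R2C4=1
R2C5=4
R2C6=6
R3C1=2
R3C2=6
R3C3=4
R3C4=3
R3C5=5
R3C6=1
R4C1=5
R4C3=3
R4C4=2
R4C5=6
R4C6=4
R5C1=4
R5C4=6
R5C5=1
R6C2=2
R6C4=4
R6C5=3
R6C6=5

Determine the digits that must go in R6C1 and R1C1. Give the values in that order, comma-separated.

For R6C1:
  Consider where 1 can go in column 1.
  R1C1 is out (row 1 already has a 1).
  So the only cell in column 1 that can hold 1 is R6C1.
  So R6C1 = 1.
For R1C1:
  Row 1 already contains {1, 2, 3, 4}.
  Column 1 already contains {2, 3, 4, 5}.
  Its 2×3 block (box 1) already contains {1, 2, 3, 4, 5}.
  The only value from 1–6 not eliminated is 6, so R1C1 = 6.

1,6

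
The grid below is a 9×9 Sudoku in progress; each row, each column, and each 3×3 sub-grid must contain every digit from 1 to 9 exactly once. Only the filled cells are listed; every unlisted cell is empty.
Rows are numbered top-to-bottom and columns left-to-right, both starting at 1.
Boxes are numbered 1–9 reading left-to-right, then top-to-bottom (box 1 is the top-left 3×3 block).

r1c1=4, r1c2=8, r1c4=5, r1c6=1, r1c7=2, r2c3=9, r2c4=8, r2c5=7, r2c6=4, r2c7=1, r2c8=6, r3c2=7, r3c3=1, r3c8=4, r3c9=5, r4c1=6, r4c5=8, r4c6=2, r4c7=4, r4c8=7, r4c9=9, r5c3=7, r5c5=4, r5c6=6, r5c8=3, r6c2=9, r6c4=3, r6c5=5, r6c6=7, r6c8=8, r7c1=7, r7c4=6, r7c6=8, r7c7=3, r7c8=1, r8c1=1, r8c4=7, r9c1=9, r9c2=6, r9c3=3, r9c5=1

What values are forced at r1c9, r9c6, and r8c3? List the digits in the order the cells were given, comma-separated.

7,5,8

For r1c9:
  Consider where 7 can go in row 1.
  r1c3 is out (column 3 already has a 7).
  r1c5 is out (column 5 already has a 7).
  r1c8 is out (column 8 already has a 7).
  So the only cell in row 1 that can hold 7 is r1c9.
  So r1c9 = 7.
For r9c6:
  Row 9 already contains {1, 3, 6, 9}.
  Column 6 already contains {1, 2, 4, 6, 7, 8}.
  Its 3×3 block (box 8) already contains {1, 6, 7, 8}.
  The only value from 1–9 not eliminated is 5, so r9c6 = 5.
For r8c3:
  Consider where 8 can go in column 3.
  r1c3 is out (row 1 already has a 8).
  r4c3 is out (row 4 already has a 8).
  r6c3 is out (row 6 already has a 8).
  r7c3 is out (row 7 already has a 8).
  So the only cell in column 3 that can hold 8 is r8c3.
  So r8c3 = 8.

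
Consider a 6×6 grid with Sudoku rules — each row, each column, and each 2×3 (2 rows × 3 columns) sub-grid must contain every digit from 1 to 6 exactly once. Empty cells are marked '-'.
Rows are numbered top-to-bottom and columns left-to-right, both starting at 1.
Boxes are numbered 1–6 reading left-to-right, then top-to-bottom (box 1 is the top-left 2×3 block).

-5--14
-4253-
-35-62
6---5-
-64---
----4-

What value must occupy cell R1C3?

Cell R1C3 itself could take any of {3, 6} by direct elimination.
Consider where 6 can go in box 1.
R1C1 is out (column 1 already has a 6).
R2C1 is out (column 1 already has a 6).
So the only cell in box 1 that can hold 6 is R1C3.
Therefore R1C3 = 6.

6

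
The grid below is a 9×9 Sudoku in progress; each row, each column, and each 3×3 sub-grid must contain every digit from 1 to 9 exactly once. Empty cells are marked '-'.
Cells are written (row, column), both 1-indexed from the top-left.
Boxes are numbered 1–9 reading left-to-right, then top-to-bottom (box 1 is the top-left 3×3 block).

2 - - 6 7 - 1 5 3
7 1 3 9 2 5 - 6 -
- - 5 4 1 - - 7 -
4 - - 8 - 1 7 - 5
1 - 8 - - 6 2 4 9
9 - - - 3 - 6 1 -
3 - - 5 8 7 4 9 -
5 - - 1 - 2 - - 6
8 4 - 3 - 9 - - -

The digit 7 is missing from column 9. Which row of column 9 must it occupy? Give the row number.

9

Consider where 7 can go in column 9.
(2,9) is out (row 2 already has a 7).
(3,9) is out (row 3 already has a 7).
(6,9) is out (box 6 already has a 7).
(7,9) is out (row 7 already has a 7).
So the only cell in column 9 that can hold 7 is (9,9).
That is row 9.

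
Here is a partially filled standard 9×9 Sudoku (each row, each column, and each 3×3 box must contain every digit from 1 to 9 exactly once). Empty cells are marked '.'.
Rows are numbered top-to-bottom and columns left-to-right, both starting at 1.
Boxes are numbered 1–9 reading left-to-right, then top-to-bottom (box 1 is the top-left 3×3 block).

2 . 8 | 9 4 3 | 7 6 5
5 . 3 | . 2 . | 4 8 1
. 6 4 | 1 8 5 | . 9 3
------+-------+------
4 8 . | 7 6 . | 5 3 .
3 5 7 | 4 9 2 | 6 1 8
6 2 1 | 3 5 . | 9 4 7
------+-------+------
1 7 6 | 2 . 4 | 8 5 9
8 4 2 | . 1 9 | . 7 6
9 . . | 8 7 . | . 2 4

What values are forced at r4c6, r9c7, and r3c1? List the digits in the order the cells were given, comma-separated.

For r4c6:
  Row 4 already contains {3, 4, 5, 6, 7, 8}.
  Column 6 already contains {2, 3, 4, 5, 9}.
  Its 3×3 block (box 5) already contains {2, 3, 4, 5, 6, 7, 9}.
  The only value from 1–9 not eliminated is 1, so r4c6 = 1.
For r9c7:
  Consider where 1 can go in column 7.
  r3c7 is out (row 3 already has a 1).
  r8c7 is out (row 8 already has a 1).
  So the only cell in column 7 that can hold 1 is r9c7.
  So r9c7 = 1.
For r3c1:
  Row 3 already contains {1, 3, 4, 5, 6, 8, 9}.
  Column 1 already contains {1, 2, 3, 4, 5, 6, 8, 9}.
  Its 3×3 block (box 1) already contains {2, 3, 4, 5, 6, 8}.
  The only value from 1–9 not eliminated is 7, so r3c1 = 7.

1,1,7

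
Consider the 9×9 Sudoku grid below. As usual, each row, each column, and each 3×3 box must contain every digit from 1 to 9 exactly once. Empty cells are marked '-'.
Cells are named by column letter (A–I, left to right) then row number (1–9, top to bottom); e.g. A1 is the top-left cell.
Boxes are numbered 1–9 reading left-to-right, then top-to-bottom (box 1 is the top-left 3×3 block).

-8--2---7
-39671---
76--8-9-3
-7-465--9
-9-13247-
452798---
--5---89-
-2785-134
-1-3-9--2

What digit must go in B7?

Row 7 already contains {5, 8, 9}.
Column B already contains {1, 2, 3, 5, 6, 7, 8, 9}.
Its 3×3 block (box 7) already contains {1, 2, 5, 7}.
The only value from 1–9 not eliminated is 4, so B7 = 4.

4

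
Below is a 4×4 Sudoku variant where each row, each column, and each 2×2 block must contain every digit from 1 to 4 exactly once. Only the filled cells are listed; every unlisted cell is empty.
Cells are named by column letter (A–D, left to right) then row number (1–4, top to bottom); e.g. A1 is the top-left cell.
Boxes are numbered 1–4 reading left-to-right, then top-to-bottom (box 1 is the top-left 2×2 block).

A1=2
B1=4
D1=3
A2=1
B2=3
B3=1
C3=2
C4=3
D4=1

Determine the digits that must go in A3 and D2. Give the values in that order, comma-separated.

3,2

For A3:
  Consider where 3 can go in box 3.
  A4 is out (row 4 already has a 3).
  B4 is out (row 4 already has a 3).
  So the only cell in box 3 that can hold 3 is A3.
  So A3 = 3.
For D2:
  Consider where 2 can go in box 2.
  C1 is out (row 1 already has a 2).
  C2 is out (column C already has a 2).
  So the only cell in box 2 that can hold 2 is D2.
  So D2 = 2.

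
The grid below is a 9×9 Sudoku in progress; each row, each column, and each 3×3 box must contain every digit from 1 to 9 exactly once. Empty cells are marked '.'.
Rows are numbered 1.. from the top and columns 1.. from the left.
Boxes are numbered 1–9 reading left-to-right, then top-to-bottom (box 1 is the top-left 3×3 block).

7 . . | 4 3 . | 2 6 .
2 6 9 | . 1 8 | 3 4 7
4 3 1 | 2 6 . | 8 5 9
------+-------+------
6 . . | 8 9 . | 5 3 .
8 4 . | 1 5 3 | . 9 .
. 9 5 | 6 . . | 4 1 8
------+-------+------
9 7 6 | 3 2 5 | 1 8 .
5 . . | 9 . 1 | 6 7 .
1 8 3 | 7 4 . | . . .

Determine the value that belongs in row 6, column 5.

7

Row 6 already contains {1, 4, 5, 6, 8, 9}.
Column 5 already contains {1, 2, 3, 4, 5, 6, 9}.
Its 3×3 block (box 5) already contains {1, 3, 5, 6, 8, 9}.
The only value from 1–9 not eliminated is 7, so row 6, column 5 = 7.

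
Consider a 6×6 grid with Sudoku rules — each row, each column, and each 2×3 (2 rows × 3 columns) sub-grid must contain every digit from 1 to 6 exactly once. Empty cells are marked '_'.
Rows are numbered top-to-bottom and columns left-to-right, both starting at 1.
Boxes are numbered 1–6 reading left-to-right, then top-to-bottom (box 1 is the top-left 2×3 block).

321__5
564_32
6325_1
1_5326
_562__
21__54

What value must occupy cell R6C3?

3

Row 6 already contains {1, 2, 4, 5}.
Column 3 already contains {1, 2, 4, 5, 6}.
Its 2×3 block (box 5) already contains {1, 2, 5, 6}.
The only value from 1–6 not eliminated is 3, so R6C3 = 3.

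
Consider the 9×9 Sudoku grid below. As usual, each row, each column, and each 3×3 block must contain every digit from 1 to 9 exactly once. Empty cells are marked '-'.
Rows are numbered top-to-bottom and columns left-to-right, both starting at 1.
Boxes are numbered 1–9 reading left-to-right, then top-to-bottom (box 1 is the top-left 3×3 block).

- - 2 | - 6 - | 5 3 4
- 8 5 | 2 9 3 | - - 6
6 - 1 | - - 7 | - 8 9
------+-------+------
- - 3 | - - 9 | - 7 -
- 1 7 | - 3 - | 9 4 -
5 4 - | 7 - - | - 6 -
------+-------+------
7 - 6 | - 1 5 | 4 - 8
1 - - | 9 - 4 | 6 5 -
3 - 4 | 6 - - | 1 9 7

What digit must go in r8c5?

7

Cell r8c5 itself could take any of {2, 7, 8} by direct elimination.
Consider where 7 can go in column 5.
r3c5 is out (row 3 already has a 7).
r4c5 is out (row 4 already has a 7).
r6c5 is out (row 6 already has a 7).
r9c5 is out (row 9 already has a 7).
So the only cell in column 5 that can hold 7 is r8c5.
Therefore r8c5 = 7.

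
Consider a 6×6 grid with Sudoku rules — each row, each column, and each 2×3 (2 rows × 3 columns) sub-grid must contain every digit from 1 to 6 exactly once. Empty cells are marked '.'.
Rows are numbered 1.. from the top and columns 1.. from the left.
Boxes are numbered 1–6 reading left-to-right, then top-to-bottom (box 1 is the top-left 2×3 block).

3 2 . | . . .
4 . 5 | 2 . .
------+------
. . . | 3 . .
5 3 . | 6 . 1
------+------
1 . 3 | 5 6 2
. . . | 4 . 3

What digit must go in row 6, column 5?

1

Row 6 already contains {3, 4}.
Column 5 already contains {6}.
Its 2×3 block (box 6) already contains {2, 3, 4, 5, 6}.
The only value from 1–6 not eliminated is 1, so row 6, column 5 = 1.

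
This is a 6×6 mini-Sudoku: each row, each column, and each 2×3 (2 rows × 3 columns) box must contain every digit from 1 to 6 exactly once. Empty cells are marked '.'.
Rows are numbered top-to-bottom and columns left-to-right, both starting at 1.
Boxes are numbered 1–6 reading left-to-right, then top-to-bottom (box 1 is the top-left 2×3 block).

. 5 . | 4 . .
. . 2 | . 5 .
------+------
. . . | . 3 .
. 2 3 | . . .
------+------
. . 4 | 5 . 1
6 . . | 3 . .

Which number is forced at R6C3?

Cell R6C3 itself could take any of {1, 5} by direct elimination.
Consider where 5 can go in row 6.
R6C2 is out (column 2 already has a 5).
R6C5 is out (column 5 already has a 5).
R6C6 is out (box 6 already has a 5).
So the only cell in row 6 that can hold 5 is R6C3.
Therefore R6C3 = 5.

5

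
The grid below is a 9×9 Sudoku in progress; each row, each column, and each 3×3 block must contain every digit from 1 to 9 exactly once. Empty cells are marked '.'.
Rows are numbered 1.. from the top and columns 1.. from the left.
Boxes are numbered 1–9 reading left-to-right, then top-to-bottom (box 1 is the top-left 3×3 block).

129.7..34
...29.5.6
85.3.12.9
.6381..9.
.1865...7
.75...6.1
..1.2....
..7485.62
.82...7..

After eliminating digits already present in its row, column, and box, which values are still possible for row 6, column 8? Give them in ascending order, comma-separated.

2,4,8

Row 6 already contains {1, 5, 6, 7}.
Column 8 already contains {3, 6, 9}.
Its 3×3 block (box 6) already contains {1, 6, 7, 9}.
Removing those from 1–9 leaves {2, 4, 8} as the candidates for row 6, column 8.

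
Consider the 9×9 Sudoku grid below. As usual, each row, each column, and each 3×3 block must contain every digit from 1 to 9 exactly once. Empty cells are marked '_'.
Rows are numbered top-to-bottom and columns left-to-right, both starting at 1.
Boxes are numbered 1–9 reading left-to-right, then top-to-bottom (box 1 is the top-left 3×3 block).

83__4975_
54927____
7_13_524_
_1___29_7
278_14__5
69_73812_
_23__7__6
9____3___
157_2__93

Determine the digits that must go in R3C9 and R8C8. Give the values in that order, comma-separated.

For R3C9:
  Consider where 9 can go in row 3.
  R3C2 is out (column 2 already has a 9).
  R3C5 is out (box 2 already has a 9).
  So the only cell in row 3 that can hold 9 is R3C9.
  So R3C9 = 9.
For R8C8:
  Consider where 7 can go in row 8.
  R8C2 is out (column 2 already has a 7). R8C3 is out (column 3 already has a 7). R8C4 is out (column 4 already has a 7). R8C5 is out (column 5 already has a 7). The remaining empty cells in row 8 are similarly blocked.
  So the only cell in row 8 that can hold 7 is R8C8.
  So R8C8 = 7.

9,7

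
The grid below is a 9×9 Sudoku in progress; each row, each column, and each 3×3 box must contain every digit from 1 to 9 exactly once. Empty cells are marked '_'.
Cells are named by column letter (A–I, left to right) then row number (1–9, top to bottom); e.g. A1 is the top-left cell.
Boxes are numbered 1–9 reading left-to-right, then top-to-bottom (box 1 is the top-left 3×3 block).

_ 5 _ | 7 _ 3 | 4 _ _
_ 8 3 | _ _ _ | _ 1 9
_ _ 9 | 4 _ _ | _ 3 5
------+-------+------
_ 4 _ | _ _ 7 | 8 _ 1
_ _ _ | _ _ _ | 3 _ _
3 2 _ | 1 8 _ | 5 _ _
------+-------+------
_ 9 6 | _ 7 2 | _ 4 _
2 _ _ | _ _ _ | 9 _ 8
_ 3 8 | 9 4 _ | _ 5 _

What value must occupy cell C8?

Cell C8 itself could take any of {1, 4, 5, 7} by direct elimination.
Consider where 4 can go in box 7.
A7 is out (row 7 already has a 4).
B8 is out (column B already has a 4).
A9 is out (row 9 already has a 4).
So the only cell in box 7 that can hold 4 is C8.
Therefore C8 = 4.

4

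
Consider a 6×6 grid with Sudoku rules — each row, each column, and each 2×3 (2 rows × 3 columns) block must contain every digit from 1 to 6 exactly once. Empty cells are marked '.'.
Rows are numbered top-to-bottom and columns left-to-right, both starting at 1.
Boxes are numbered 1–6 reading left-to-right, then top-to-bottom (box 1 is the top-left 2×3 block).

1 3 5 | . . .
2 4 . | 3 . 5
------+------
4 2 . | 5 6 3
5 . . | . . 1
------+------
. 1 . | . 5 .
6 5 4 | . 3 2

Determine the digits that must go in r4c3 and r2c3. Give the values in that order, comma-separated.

For r4c3:
  Consider where 3 can go in box 3.
  r3c3 is out (row 3 already has a 3).
  r4c2 is out (column 2 already has a 3).
  So the only cell in box 3 that can hold 3 is r4c3.
  So r4c3 = 3.
For r2c3:
  Row 2 already contains {2, 3, 4, 5}.
  Column 3 already contains {4, 5}.
  Its 2×3 block (box 1) already contains {1, 2, 3, 4, 5}.
  The only value from 1–6 not eliminated is 6, so r2c3 = 6.

3,6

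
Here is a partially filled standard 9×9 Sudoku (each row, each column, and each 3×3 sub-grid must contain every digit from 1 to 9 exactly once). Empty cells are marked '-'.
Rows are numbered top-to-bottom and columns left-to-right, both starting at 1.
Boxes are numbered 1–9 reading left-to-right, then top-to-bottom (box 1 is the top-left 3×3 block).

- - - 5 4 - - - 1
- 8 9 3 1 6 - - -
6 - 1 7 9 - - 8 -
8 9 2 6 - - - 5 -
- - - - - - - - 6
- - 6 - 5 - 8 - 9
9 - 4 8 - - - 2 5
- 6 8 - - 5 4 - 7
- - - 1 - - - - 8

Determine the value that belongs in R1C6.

Cell R1C6 itself could take any of {2, 8} by direct elimination.
Consider where 8 can go in row 1.
R1C1 is out (column 1 already has a 8).
R1C2 is out (column 2 already has a 8).
R1C3 is out (column 3 already has a 8).
R1C7 is out (column 7 already has a 8).
R1C8 is out (column 8 already has a 8).
So the only cell in row 1 that can hold 8 is R1C6.
Therefore R1C6 = 8.

8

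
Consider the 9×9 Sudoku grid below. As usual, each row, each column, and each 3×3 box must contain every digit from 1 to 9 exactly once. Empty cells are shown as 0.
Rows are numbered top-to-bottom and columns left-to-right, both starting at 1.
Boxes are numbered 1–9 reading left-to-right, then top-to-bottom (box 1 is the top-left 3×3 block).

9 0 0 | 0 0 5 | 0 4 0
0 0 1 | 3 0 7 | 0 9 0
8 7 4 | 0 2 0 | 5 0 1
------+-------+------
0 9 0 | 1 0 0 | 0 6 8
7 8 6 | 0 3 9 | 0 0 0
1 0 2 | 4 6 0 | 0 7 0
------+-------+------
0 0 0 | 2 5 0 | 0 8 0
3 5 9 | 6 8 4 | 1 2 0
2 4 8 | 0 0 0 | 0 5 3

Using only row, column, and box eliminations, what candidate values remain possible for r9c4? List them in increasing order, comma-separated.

7,9

Row 9 already contains {2, 3, 4, 5, 8}.
Column 4 already contains {1, 2, 3, 4, 6}.
Its 3×3 block (box 8) already contains {2, 4, 5, 6, 8}.
Removing those from 1–9 leaves {7, 9} as the candidates for r9c4.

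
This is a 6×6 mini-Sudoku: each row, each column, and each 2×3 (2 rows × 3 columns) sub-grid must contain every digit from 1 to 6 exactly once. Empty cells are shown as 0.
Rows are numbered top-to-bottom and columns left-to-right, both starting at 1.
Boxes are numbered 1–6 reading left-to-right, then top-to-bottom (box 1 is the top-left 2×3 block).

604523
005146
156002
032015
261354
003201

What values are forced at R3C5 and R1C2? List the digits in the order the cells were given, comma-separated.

3,1

For R3C5:
  Row 3 already contains {1, 2, 5, 6}.
  Column 5 already contains {1, 2, 4, 5}.
  Its 2×3 block (box 4) already contains {1, 2, 5}.
  The only value from 1–6 not eliminated is 3, so R3C5 = 3.
For R1C2:
  Row 1 already contains {2, 3, 4, 5, 6}.
  Column 2 already contains {3, 5, 6}.
  Its 2×3 block (box 1) already contains {4, 5, 6}.
  The only value from 1–6 not eliminated is 1, so R1C2 = 1.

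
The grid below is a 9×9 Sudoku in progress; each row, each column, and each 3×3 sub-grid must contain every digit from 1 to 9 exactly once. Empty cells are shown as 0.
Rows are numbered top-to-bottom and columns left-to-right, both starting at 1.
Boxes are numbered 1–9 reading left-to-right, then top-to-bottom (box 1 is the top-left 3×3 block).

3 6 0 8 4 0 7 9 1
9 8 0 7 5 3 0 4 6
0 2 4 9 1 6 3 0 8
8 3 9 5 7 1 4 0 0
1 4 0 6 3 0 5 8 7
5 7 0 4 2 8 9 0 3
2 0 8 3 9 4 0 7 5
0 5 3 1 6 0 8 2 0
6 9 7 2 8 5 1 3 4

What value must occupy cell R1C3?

Row 1 already contains {1, 3, 4, 6, 7, 8, 9}.
Column 3 already contains {3, 4, 7, 8, 9}.
Its 3×3 block (box 1) already contains {2, 3, 4, 6, 8, 9}.
The only value from 1–9 not eliminated is 5, so R1C3 = 5.

5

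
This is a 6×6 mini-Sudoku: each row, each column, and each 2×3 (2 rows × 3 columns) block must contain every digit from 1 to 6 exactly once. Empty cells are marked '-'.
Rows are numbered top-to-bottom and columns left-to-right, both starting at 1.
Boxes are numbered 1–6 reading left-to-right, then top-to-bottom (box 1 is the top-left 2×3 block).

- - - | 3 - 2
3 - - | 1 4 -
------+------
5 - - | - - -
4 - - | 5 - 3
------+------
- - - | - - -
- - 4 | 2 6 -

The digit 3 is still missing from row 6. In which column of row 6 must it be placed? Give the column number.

Consider where 3 can go in row 6.
r6c1 is out (column 1 already has a 3).
r6c6 is out (column 6 already has a 3).
So the only cell in row 6 that can hold 3 is r6c2.
That is column 2.

2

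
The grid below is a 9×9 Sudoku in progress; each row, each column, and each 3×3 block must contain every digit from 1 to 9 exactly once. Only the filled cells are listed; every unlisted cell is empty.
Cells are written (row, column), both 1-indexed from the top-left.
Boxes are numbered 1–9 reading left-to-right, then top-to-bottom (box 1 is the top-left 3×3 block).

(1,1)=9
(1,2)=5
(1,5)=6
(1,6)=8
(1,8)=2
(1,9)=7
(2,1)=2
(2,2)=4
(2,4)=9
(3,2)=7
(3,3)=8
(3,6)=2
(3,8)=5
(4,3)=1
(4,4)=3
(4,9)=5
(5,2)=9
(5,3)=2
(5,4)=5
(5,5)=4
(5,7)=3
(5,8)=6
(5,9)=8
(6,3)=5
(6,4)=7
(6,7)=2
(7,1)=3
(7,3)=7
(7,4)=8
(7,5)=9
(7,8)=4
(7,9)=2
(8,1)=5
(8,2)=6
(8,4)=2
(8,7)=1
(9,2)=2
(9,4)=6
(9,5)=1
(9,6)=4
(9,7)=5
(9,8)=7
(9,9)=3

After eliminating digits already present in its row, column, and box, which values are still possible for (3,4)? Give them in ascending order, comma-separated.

1,4

Row 3 already contains {2, 5, 7, 8}.
Column 4 already contains {2, 3, 5, 6, 7, 8, 9}.
Its 3×3 block (box 2) already contains {2, 6, 8, 9}.
Removing those from 1–9 leaves {1, 4} as the candidates for (3,4).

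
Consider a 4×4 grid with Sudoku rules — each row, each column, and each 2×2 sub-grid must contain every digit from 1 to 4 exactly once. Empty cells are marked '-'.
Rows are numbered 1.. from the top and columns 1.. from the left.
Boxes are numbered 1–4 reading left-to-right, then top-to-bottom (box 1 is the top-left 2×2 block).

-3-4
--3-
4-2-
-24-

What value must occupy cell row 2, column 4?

Cell row 2, column 4 itself could take any of {1, 2} by direct elimination.
Consider where 2 can go in column 4.
row 3, column 4 is out (row 3 already has a 2).
row 4, column 4 is out (row 4 already has a 2).
So the only cell in column 4 that can hold 2 is row 2, column 4.
Therefore row 2, column 4 = 2.

2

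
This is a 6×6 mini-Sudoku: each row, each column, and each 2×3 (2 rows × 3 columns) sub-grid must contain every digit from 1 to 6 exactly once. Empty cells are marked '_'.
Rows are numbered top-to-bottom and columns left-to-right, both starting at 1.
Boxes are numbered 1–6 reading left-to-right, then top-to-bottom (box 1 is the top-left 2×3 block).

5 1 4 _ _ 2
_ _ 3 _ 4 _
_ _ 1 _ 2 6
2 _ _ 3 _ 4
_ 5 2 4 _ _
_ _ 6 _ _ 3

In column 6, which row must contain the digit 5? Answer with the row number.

2

Consider where 5 can go in column 6.
r5c6 is out (row 5 already has a 5).
So the only cell in column 6 that can hold 5 is r2c6.
That is row 2.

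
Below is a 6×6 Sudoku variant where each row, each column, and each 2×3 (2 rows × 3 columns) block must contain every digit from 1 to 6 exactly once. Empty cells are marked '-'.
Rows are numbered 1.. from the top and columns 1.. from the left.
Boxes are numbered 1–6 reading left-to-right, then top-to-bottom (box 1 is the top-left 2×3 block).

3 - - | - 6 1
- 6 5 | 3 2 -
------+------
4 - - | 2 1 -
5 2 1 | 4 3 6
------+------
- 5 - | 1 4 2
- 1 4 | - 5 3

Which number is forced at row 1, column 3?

Row 1 already contains {1, 3, 6}.
Column 3 already contains {1, 4, 5}.
Its 2×3 block (box 1) already contains {3, 5, 6}.
The only value from 1–6 not eliminated is 2, so row 1, column 3 = 2.

2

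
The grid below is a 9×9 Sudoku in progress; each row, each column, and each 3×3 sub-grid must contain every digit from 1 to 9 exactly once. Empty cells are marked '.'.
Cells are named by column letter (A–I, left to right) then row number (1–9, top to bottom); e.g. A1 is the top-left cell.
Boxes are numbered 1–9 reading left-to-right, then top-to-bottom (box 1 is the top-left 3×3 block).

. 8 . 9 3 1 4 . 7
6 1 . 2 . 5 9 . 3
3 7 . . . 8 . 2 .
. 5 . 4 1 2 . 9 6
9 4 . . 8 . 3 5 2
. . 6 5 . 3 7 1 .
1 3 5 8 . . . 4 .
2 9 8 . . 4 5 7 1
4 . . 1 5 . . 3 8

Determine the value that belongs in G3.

1

Cell G3 itself could take any of {1, 6} by direct elimination.
Consider where 1 can go in column G.
G4 is out (row 4 already has a 1).
G7 is out (row 7 already has a 1).
G9 is out (row 9 already has a 1).
So the only cell in column G that can hold 1 is G3.
Therefore G3 = 1.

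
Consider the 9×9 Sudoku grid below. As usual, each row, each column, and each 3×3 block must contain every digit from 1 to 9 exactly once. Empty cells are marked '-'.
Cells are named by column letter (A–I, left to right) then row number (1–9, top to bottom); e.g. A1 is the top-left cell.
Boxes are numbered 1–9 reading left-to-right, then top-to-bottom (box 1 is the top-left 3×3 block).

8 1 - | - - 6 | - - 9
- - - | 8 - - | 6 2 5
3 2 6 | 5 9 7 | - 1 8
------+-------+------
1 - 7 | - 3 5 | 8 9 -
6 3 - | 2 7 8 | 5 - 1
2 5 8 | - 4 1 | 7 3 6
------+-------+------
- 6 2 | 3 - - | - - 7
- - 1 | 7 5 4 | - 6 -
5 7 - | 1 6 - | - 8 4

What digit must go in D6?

9

Row 6 already contains {1, 2, 3, 4, 5, 6, 7, 8}.
Column D already contains {1, 2, 3, 5, 7, 8}.
Its 3×3 block (box 5) already contains {1, 2, 3, 4, 5, 7, 8}.
The only value from 1–9 not eliminated is 9, so D6 = 9.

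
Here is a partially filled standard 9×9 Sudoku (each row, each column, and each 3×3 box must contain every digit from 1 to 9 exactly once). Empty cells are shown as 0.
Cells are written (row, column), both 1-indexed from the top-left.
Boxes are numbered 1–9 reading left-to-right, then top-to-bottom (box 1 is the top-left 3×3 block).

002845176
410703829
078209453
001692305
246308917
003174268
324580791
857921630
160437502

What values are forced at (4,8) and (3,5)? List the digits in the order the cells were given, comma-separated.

For (4,8):
  Row 4 already contains {1, 2, 3, 5, 6, 9}.
  Column 8 already contains {1, 2, 3, 5, 6, 7, 9}.
  Its 3×3 block (box 6) already contains {1, 2, 3, 5, 6, 7, 8, 9}.
  The only value from 1–9 not eliminated is 4, so (4,8) = 4.
For (3,5):
  Consider where 1 can go in column 5.
  (2,5) is out (row 2 already has a 1).
  (5,5) is out (row 5 already has a 1).
  So the only cell in column 5 that can hold 1 is (3,5).
  So (3,5) = 1.

4,1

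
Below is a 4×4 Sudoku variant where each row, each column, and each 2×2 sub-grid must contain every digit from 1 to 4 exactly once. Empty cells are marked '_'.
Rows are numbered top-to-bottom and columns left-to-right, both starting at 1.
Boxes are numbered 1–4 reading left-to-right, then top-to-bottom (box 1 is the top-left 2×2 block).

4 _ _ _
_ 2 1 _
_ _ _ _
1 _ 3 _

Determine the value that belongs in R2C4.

4

Cell R2C4 itself could take any of {3, 4} by direct elimination.
Consider where 4 can go in row 2.
R2C1 is out (column 1 already has a 4).
So the only cell in row 2 that can hold 4 is R2C4.
Therefore R2C4 = 4.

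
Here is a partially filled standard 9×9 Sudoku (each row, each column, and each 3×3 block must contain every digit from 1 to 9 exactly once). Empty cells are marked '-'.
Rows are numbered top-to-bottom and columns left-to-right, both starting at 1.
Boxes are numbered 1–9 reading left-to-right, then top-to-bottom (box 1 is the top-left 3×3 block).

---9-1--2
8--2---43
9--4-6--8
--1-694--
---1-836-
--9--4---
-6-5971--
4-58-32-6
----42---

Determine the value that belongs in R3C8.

Cell R3C8 itself could take any of {1, 5, 7} by direct elimination.
Consider where 1 can go in box 3.
R1C7 is out (row 1 already has a 1).
R1C8 is out (row 1 already has a 1).
R2C7 is out (column 7 already has a 1).
R3C7 is out (column 7 already has a 1).
So the only cell in box 3 that can hold 1 is R3C8.
Therefore R3C8 = 1.

1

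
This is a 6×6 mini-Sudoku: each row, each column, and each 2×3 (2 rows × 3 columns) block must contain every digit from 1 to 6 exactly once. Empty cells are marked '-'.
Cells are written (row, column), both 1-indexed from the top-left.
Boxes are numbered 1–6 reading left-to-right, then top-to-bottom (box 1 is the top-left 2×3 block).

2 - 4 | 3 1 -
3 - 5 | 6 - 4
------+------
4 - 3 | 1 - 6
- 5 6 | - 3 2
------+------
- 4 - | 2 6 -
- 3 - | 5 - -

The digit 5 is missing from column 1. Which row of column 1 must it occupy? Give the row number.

Consider where 5 can go in column 1.
(4,1) is out (row 4 already has a 5).
(6,1) is out (row 6 already has a 5).
So the only cell in column 1 that can hold 5 is (5,1).
That is row 5.

5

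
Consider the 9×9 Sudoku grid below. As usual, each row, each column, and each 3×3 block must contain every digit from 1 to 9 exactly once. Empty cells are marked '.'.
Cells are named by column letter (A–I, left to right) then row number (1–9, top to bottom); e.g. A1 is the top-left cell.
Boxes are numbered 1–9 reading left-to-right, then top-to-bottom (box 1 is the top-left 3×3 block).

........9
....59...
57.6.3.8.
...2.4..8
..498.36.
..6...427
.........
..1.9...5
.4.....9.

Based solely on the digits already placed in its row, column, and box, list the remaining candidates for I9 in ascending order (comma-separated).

Row 9 already contains {4, 9}.
Column I already contains {5, 7, 8, 9}.
Its 3×3 block (box 9) already contains {5, 9}.
Removing those from 1–9 leaves {1, 2, 3, 6} as the candidates for I9.

1,2,3,6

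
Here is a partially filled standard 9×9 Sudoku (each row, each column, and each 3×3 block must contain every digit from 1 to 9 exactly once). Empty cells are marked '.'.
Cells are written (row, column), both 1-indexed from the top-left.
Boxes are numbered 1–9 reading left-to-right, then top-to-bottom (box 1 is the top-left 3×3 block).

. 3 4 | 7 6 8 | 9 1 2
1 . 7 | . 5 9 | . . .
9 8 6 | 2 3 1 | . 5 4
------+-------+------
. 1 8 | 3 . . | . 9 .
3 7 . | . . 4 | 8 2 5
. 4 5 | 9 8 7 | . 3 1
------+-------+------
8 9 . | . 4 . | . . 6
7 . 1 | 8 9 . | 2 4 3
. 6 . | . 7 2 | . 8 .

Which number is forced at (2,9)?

Row 2 already contains {1, 5, 7, 9}.
Column 9 already contains {1, 2, 3, 4, 5, 6}.
Its 3×3 block (box 3) already contains {1, 2, 4, 5, 9}.
The only value from 1–9 not eliminated is 8, so (2,9) = 8.

8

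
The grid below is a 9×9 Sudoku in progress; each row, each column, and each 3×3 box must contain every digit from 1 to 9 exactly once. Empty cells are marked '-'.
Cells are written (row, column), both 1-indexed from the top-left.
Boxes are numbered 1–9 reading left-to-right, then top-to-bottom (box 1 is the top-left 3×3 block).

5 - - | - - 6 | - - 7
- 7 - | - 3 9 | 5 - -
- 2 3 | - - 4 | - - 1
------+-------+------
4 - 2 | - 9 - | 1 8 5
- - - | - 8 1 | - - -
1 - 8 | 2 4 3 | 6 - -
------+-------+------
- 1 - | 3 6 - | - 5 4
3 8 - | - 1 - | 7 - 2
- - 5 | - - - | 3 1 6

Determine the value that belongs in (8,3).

6

Cell (8,3) itself could take any of {4, 6, 9} by direct elimination.
Consider where 6 can go in box 7.
(7,1) is out (row 7 already has a 6).
(7,3) is out (row 7 already has a 6).
(9,1) is out (row 9 already has a 6).
(9,2) is out (row 9 already has a 6).
So the only cell in box 7 that can hold 6 is (8,3).
Therefore (8,3) = 6.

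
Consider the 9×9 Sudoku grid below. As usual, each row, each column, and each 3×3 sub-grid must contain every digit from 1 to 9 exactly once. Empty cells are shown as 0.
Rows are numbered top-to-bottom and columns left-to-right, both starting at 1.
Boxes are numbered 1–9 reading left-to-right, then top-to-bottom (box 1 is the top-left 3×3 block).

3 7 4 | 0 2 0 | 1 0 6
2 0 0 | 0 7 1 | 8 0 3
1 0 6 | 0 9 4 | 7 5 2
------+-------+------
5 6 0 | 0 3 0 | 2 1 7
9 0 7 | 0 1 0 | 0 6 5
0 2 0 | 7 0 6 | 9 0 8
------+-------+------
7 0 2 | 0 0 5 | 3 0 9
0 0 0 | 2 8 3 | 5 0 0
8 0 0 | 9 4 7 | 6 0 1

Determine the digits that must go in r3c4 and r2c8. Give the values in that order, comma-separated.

For r3c4:
  Consider where 3 can go in box 2.
  r1c4 is out (row 1 already has a 3).
  r1c6 is out (row 1 already has a 3).
  r2c4 is out (row 2 already has a 3).
  So the only cell in box 2 that can hold 3 is r3c4.
  So r3c4 = 3.
For r2c8:
  Consider where 4 can go in box 3.
  r1c8 is out (row 1 already has a 4).
  So the only cell in box 3 that can hold 4 is r2c8.
  So r2c8 = 4.

3,4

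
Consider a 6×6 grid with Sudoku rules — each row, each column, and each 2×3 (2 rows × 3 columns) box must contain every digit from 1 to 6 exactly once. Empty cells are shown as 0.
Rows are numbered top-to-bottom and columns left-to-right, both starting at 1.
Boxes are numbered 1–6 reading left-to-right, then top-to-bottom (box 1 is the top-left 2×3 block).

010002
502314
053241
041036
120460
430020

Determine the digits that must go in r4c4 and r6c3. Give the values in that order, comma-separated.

5,6

For r4c4:
  Row 4 already contains {1, 3, 4, 6}.
  Column 4 already contains {2, 3, 4}.
  Its 2×3 block (box 4) already contains {1, 2, 3, 4, 6}.
  The only value from 1–6 not eliminated is 5, so r4c4 = 5.
For r6c3:
  Consider where 6 can go in box 5.
  r5c3 is out (row 5 already has a 6).
  So the only cell in box 5 that can hold 6 is r6c3.
  So r6c3 = 6.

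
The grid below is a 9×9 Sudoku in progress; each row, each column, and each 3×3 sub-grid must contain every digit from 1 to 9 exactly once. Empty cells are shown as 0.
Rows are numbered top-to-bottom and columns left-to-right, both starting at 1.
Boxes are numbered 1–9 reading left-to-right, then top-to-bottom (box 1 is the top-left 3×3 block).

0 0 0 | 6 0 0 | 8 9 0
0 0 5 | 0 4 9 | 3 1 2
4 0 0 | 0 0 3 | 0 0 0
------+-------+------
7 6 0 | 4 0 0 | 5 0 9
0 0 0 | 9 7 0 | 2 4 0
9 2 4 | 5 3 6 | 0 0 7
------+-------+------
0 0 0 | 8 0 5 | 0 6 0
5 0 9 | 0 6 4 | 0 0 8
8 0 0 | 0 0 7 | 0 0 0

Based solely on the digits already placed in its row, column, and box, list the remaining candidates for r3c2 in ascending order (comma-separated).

Row 3 already contains {3, 4}.
Column 2 already contains {2, 6}.
Its 3×3 block (box 1) already contains {4, 5}.
Removing those from 1–9 leaves {1, 7, 8, 9} as the candidates for r3c2.

1,7,8,9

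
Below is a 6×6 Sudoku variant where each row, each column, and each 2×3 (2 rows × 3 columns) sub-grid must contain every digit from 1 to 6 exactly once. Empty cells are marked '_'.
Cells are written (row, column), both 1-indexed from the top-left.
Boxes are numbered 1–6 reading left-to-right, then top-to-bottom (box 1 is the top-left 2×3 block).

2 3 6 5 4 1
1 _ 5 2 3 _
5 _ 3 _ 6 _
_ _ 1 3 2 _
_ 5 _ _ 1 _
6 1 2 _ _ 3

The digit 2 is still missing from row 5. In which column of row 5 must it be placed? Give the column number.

Consider where 2 can go in row 5.
(5,1) is out (column 1 already has a 2).
(5,3) is out (column 3 already has a 2).
(5,4) is out (column 4 already has a 2).
So the only cell in row 5 that can hold 2 is (5,6).
That is column 6.

6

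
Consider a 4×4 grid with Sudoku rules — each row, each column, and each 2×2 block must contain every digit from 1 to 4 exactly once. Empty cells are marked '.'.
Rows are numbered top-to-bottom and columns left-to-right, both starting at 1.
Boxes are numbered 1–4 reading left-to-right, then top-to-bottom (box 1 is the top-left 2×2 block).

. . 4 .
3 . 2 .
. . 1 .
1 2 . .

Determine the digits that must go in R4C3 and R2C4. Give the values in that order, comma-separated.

3,1

For R4C3:
  Row 4 already contains {1, 2}.
  Column 3 already contains {1, 2, 4}.
  Its 2×2 block (box 4) already contains {1}.
  The only value from 1–4 not eliminated is 3, so R4C3 = 3.
For R2C4:
  Row 2 already contains {2, 3}.
  Column 4 already contains {}.
  Its 2×2 block (box 2) already contains {2, 4}.
  The only value from 1–4 not eliminated is 1, so R2C4 = 1.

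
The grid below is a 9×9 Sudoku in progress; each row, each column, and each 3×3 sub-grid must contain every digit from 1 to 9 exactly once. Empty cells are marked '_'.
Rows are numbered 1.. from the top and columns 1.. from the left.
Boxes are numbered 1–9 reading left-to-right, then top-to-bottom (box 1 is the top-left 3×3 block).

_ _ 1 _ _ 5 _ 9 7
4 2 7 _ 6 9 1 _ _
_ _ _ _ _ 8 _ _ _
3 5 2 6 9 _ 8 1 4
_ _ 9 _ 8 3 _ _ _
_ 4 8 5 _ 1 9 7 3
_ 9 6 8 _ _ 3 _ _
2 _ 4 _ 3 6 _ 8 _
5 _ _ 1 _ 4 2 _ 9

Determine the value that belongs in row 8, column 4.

Cell row 8, column 4 itself could take any of {7, 9} by direct elimination.
Consider where 9 can go in column 4.
row 1, column 4 is out (row 1 already has a 9).
row 2, column 4 is out (row 2 already has a 9).
row 3, column 4 is out (box 2 already has a 9).
row 5, column 4 is out (row 5 already has a 9).
So the only cell in column 4 that can hold 9 is row 8, column 4.
Therefore row 8, column 4 = 9.

9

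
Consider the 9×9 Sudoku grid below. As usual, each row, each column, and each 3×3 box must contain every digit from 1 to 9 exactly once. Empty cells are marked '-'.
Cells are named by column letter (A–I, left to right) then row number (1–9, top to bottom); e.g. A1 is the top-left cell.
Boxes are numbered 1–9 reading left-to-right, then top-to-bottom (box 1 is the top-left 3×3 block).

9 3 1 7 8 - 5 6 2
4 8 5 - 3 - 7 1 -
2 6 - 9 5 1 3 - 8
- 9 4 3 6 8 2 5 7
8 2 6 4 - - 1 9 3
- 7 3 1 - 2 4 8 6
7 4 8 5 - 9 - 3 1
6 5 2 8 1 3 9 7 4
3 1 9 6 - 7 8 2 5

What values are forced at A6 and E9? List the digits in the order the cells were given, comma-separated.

For A6:
  Row 6 already contains {1, 2, 3, 4, 6, 7, 8}.
  Column A already contains {2, 3, 4, 6, 7, 8, 9}.
  Its 3×3 block (box 4) already contains {2, 3, 4, 6, 7, 8, 9}.
  The only value from 1–9 not eliminated is 5, so A6 = 5.
For E9:
  Row 9 already contains {1, 2, 3, 5, 6, 7, 8, 9}.
  Column E already contains {1, 3, 5, 6, 8}.
  Its 3×3 block (box 8) already contains {1, 3, 5, 6, 7, 8, 9}.
  The only value from 1–9 not eliminated is 4, so E9 = 4.

5,4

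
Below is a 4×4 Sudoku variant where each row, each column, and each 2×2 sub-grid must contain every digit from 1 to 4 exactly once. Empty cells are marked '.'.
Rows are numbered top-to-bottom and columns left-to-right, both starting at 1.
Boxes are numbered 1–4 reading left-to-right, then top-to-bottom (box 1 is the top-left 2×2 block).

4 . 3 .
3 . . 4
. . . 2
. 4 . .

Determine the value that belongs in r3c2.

Cell r3c2 itself could take any of {1, 3} by direct elimination.
Consider where 3 can go in box 3.
r3c1 is out (column 1 already has a 3).
r4c1 is out (column 1 already has a 3).
So the only cell in box 3 that can hold 3 is r3c2.
Therefore r3c2 = 3.

3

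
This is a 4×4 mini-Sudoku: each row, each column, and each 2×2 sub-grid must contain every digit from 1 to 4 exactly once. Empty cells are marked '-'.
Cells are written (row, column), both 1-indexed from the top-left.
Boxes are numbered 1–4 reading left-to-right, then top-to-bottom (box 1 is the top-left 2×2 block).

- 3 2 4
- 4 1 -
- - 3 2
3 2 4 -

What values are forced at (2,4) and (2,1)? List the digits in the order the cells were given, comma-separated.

For (2,4):
  Row 2 already contains {1, 4}.
  Column 4 already contains {2, 4}.
  Its 2×2 block (box 2) already contains {1, 2, 4}.
  The only value from 1–4 not eliminated is 3, so (2,4) = 3.
For (2,1):
  Row 2 already contains {1, 4}.
  Column 1 already contains {3}.
  Its 2×2 block (box 1) already contains {3, 4}.
  The only value from 1–4 not eliminated is 2, so (2,1) = 2.

3,2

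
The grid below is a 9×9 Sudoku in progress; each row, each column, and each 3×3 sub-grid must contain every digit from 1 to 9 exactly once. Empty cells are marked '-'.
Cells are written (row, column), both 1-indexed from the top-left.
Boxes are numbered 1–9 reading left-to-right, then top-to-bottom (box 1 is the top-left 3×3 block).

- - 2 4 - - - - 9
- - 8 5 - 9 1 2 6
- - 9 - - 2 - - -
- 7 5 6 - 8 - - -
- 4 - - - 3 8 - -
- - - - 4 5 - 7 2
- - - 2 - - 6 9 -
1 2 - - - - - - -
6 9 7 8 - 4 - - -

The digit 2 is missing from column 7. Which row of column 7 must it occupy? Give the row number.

9

Consider where 2 can go in column 7.
(1,7) is out (row 1 already has a 2).
(3,7) is out (row 3 already has a 2).
(4,7) is out (box 6 already has a 2).
(6,7) is out (row 6 already has a 2).
(8,7) is out (row 8 already has a 2).
So the only cell in column 7 that can hold 2 is (9,7).
That is row 9.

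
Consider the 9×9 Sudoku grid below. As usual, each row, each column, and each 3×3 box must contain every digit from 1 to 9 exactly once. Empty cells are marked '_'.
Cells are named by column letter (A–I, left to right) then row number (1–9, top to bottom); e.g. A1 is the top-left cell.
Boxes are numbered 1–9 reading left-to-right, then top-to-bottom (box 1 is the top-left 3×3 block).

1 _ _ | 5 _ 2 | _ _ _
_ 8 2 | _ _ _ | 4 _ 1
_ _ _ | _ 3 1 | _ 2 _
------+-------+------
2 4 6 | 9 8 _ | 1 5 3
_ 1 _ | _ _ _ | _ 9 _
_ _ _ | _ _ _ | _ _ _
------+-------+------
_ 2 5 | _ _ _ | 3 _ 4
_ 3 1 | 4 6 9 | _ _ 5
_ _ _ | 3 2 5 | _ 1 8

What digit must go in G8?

2

Cell G8 itself could take any of {2, 7} by direct elimination.
Consider where 2 can go in row 8.
A8 is out (column A already has a 2).
H8 is out (column H already has a 2).
So the only cell in row 8 that can hold 2 is G8.
Therefore G8 = 2.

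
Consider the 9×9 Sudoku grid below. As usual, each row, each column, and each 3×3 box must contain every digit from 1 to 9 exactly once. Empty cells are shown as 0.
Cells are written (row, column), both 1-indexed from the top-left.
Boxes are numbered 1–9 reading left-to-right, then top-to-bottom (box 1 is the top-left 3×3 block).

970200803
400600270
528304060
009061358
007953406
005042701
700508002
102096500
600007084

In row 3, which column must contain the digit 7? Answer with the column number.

Consider where 7 can go in row 3.
(3,7) is out (column 7 already has a 7).
(3,9) is out (box 3 already has a 7).
So the only cell in row 3 that can hold 7 is (3,5).
That is column 5.

5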